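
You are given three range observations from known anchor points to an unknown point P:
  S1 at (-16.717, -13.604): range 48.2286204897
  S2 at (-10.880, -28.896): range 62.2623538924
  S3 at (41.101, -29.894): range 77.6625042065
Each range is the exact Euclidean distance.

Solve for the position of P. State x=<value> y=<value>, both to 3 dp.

eq1: (x + 16.717)² + (y + 13.604)² = 48.2286204897²
eq2: (x + 10.880)² + (y + 28.896)² = 62.2623538924²
eq3: (x − 41.101)² + (y + 29.894)² = 77.6625042065²
eq2−eq1, eq2−eq3 (x²,y² cancel):
  -11.674·x + 30.584·y = 1061.774567
  103.962·x − 1.996·y = -525.273626
det = -11.674·-1.996 − 30.584·103.962 = -3156.272504
x = (1061.774567·-1.996 − 30.584·-525.273626) / -3156.272504 = -4.418398
y = (-11.674·-525.273626 − 1061.774567·103.962) / -3156.272504 = 33.030153

x=-4.418 y=33.030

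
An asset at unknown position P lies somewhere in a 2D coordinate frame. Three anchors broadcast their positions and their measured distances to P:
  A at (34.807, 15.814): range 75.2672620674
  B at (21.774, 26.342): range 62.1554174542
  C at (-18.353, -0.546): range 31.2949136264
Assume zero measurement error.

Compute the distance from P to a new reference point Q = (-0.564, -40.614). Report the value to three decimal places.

73.982

eq1: (x − 34.807)² + (y − 15.814)² = 75.2672620674²
eq2: (x − 21.774)² + (y − 26.342)² = 62.1554174542²
eq3: (x + 18.353)² + (y + 0.546)² = 31.2949136264²
eq1−eq2, eq1−eq3 (x²,y² cancel):
  -26.066·x + 21.056·y = 1508.263015
  -106.320·x − 32.720·y = 3561.310000
det = -26.066·-32.720 − 21.056·-106.320 = 3091.553440
x = (1508.263015·-32.720 − 21.056·3561.310000) / 3091.553440 = -40.218392
y = (-26.066·3561.310000 − 1508.263015·-106.320) / 3091.553440 = 21.843199
|P − Q| = √((-40.218392 − -0.564)² + (21.843199 − -40.614)²) = 73.982245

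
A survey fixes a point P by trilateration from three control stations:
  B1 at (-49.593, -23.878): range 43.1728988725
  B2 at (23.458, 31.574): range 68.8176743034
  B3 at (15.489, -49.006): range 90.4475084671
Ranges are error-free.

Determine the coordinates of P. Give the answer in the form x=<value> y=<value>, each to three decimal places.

x=-44.193 y=18.956

eq1: (x + 49.593)² + (y + 23.878)² = 43.1728988725²
eq2: (x − 23.458)² + (y − 31.574)² = 68.8176743034²
eq3: (x − 15.489)² + (y + 49.006)² = 90.4475084671²
eq1−eq3, eq1−eq2 (x²,y² cancel):
  130.164·x − 50.256·y = -6704.979967
  146.102·x + 110.904·y = -4354.402392
det = 130.164·110.904 − -50.256·146.102 = 21778.210368
x = (-6704.979967·110.904 − -50.256·-4354.402392) / 21778.210368 = -44.192977
y = (130.164·-4354.402392 − -6704.979967·146.102) / 21778.210368 = 18.955853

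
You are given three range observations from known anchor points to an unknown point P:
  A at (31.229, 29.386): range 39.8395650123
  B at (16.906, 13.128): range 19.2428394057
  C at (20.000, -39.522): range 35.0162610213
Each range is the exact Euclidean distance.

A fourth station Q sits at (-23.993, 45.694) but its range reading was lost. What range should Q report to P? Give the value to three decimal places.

eq1: (x − 31.229)² + (y − 29.386)² = 39.8395650123²
eq2: (x − 16.906)² + (y − 13.128)² = 19.2428394057²
eq3: (x − 20.000)² + (y + 39.522)² = 35.0162610213²
eq1−eq2, eq1−eq3 (x²,y² cancel):
  -28.646·x − 32.516·y = -163.726145
  -22.458·x − 137.816·y = 484.253451
det = -28.646·-137.816 − -32.516·-22.458 = 3217.632808
x = (-163.726145·-137.816 − -32.516·484.253451) / 3217.632808 = 11.906289
y = (-28.646·484.253451 − -163.726145·-22.458) / 3217.632808 = -5.453974
|P − Q| = √((11.906289 − -23.993)² + (-5.453974 − 45.694)²) = 62.488993

62.489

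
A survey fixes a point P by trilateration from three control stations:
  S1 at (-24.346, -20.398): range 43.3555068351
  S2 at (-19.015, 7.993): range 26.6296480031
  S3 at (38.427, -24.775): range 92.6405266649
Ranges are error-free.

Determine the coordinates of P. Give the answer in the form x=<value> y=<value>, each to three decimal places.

x=-43.482 y=18.506

eq1: (x + 24.346)² + (y + 20.398)² = 43.3555068351²
eq2: (x + 19.015)² + (y − 7.993)² = 26.6296480031²
eq3: (x − 38.427)² + (y + 24.775)² = 92.6405266649²
eq3−eq2, eq3−eq1 (x²,y² cancel):
  -114.884·x + 65.536·y = 6208.152348
  -125.546·x + 8.754·y = 5620.938374
det = -114.884·8.754 − 65.536·-125.546 = 7222.088120
x = (6208.152348·8.754 − 65.536·5620.938374) / 7222.088120 = -43.481559
y = (-114.884·5620.938374 − 6208.152348·-125.546) / 7222.088120 = 18.506117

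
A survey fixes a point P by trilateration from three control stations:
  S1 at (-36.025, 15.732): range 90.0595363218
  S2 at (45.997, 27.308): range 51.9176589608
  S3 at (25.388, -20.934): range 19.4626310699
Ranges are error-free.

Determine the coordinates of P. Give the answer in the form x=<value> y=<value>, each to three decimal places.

x=44.505 y=-24.588

eq1: (x + 36.025)² + (y − 15.732)² = 90.0595363218²
eq2: (x − 45.997)² + (y − 27.308)² = 51.9176589608²
eq3: (x − 25.388)² + (y + 20.934)² = 19.4626310699²
eq1−eq2, eq1−eq3 (x²,y² cancel):
  164.044·x + 23.152·y = 6731.431195
  122.826·x − 73.332·y = 7269.412525
det = 164.044·-73.332 − 23.152·122.826 = -14873.342160
x = (6731.431195·-73.332 − 23.152·7269.412525) / -14873.342160 = 44.504506
y = (164.044·7269.412525 − 6731.431195·122.826) / -14873.342160 = -24.588202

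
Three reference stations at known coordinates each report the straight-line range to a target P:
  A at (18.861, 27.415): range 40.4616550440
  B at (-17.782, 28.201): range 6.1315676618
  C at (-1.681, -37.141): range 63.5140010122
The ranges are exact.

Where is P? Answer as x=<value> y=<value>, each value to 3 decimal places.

eq1: (x − 18.861)² + (y − 27.415)² = 40.4616550440²
eq2: (x + 17.782)² + (y − 28.201)² = 6.1315676618²
eq3: (x + 1.681)² + (y + 37.141)² = 63.5140010122²
eq2−eq3, eq2−eq1 (x²,y² cancel):
  32.202·x − 130.684·y = -3725.648486
  73.286·x − 1.572·y = -1603.725786
det = 32.202·-1.572 − -130.684·73.286 = 9526.686080
x = (-3725.648486·-1.572 − -130.684·-1603.725786) / 9526.686080 = -21.384622
y = (32.202·-1603.725786 − -3725.648486·73.286) / 9526.686080 = 23.239424

x=-21.385 y=23.239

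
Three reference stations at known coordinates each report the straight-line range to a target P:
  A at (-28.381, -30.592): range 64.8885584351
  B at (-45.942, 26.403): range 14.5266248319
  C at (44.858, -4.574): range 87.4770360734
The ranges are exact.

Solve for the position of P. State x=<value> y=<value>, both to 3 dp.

eq1: (x + 28.381)² + (y + 30.592)² = 64.8885584351²
eq2: (x + 45.942)² + (y − 26.403)² = 14.5266248319²
eq3: (x − 44.858)² + (y + 4.574)² = 87.4770360734²
eq2−eq1, eq2−eq3 (x²,y² cancel):
  35.122·x − 113.990·y = -5065.936335
  181.600·x − 61.954·y = -8215.833144
det = 35.122·-61.954 − -113.990·181.600 = 18524.635612
x = (-5065.936335·-61.954 − -113.990·-8215.833144) / 18524.635612 = -33.612958
y = (35.122·-8215.833144 − -5065.936335·181.600) / 18524.635612 = 34.085288

x=-33.613 y=34.085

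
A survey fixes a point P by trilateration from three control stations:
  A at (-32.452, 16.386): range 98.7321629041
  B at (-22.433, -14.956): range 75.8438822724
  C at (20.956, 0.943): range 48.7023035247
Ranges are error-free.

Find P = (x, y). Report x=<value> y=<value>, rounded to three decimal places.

eq1: (x + 32.452)² + (y − 16.386)² = 98.7321629041²
eq2: (x + 22.433)² + (y + 14.956)² = 75.8438822724²
eq3: (x − 20.956)² + (y − 0.943)² = 48.7023035247²
eq2−eq3, eq2−eq1 (x²,y² cancel):
  86.778·x + 31.798·y = 3093.501870
  -20.038·x + 62.684·y = -3401.033639
det = 86.778·62.684 − 31.798·-20.038 = 6076.760476
x = (3093.501870·62.684 − 31.798·-3401.033639) / 6076.760476 = 49.707264
y = (86.778·-3401.033639 − 3093.501870·-20.038) / 6076.760476 = -38.367039

x=49.707 y=-38.367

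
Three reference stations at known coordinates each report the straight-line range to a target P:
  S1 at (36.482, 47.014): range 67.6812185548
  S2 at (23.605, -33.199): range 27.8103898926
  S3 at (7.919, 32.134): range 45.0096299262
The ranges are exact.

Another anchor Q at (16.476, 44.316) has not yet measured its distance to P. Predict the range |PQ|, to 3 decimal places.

58.273

eq1: (x − 36.482)² + (y − 47.014)² = 67.6812185548²
eq2: (x − 23.605)² + (y + 33.199)² = 27.8103898926²
eq3: (x − 7.919)² + (y − 32.134)² = 45.0096299262²
eq2−eq1, eq2−eq3 (x²,y² cancel):
  25.754·x + 160.426·y = -1925.446665
  -31.372·x + 130.666·y = -1816.514109
det = 25.754·130.666 − 160.426·-31.372 = 8398.056636
x = (-1925.446665·130.666 − 160.426·-1816.514109) / 8398.056636 = 4.742249
y = (25.754·-1816.514109 − -1925.446665·-31.372) / 8398.056636 = -12.763383
|P − Q| = √((4.742249 − 16.476)² + (-12.763383 − 44.316)²) = 58.272952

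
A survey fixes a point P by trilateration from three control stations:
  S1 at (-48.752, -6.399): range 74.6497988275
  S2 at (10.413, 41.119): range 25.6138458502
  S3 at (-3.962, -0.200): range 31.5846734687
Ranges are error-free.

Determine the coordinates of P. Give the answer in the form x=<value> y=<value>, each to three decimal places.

eq1: (x + 48.752)² + (y + 6.399)² = 74.6497988275²
eq2: (x − 10.413)² + (y − 41.119)² = 25.6138458502²
eq3: (x + 3.962)² + (y + 0.200)² = 31.5846734687²
eq1−eq3, eq1−eq2 (x²,y² cancel):
  89.580·x + 12.398·y = 2173.033606
  118.330·x + 95.036·y = 4298.021391
det = 89.580·95.036 − 12.398·118.330 = 7046.269540
x = (2173.033606·95.036 − 12.398·4298.021391) / 7046.269540 = 21.746195
y = (89.580·4298.021391 − 2173.033606·118.330) / 7046.269540 = 18.148850

x=21.746 y=18.149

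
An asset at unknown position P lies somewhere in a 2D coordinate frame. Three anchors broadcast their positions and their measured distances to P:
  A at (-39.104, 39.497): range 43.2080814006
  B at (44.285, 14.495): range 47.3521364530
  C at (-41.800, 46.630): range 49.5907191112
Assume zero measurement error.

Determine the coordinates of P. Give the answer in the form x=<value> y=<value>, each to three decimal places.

eq1: (x + 39.104)² + (y − 39.497)² = 43.2080814006²
eq2: (x − 44.285)² + (y − 14.495)² = 47.3521364530²
eq3: (x + 41.800)² + (y − 46.630)² = 49.5907191112²
eq3−eq2, eq3−eq1 (x²,y² cancel):
  172.170·x − 64.270·y = -1533.316055
  5.392·x − 14.266·y = -240.159951
det = 172.170·-14.266 − -64.270·5.392 = -2109.633380
x = (-1533.316055·-14.266 − -64.270·-240.159951) / -2109.633380 = -3.052287
y = (172.170·-240.159951 − -1533.316055·5.392) / -2109.633380 = 15.680781

x=-3.052 y=15.681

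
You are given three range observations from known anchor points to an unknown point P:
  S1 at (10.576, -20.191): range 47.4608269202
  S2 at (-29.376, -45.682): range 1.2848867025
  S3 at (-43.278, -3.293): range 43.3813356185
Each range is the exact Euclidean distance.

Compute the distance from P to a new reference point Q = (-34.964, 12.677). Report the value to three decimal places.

57.510

eq1: (x − 10.576)² + (y + 20.191)² = 47.4608269202²
eq2: (x + 29.376)² + (y + 45.682)² = 1.2848867025²
eq3: (x + 43.278)² + (y + 3.293)² = 43.3813356185²
eq2−eq3, eq2−eq1 (x²,y² cancel):
  -27.804·x + 84.778·y = -2946.254713
  79.904·x + 50.982·y = -4681.145401
det = -27.804·50.982 − 84.778·79.904 = -8191.604840
x = (-2946.254713·50.982 − 84.778·-4681.145401) / -8191.604840 = -30.110362
y = (-27.804·-4681.145401 − -2946.254713·79.904) / -8191.604840 = -44.627654
|P − Q| = √((-30.110362 − -34.964)² + (-44.627654 − 12.677)²) = 57.509835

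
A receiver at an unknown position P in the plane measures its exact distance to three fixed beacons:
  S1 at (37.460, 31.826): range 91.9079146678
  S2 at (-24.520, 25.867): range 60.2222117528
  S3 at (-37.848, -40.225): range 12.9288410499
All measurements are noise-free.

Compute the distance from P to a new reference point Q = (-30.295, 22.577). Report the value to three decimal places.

eq1: (x − 37.460)² + (y − 31.826)² = 91.9079146678²
eq2: (x + 24.520)² + (y − 25.867)² = 60.2222117528²
eq3: (x + 37.848)² + (y + 40.225)² = 12.9288410499²
eq2−eq1, eq2−eq3 (x²,y² cancel):
  123.960·x + 11.918·y = -3674.536203
  -26.656·x − 132.184·y = 5239.749498
det = 123.960·-132.184 − 11.918·-26.656 = -16067.842432
x = (-3674.536203·-132.184 − 11.918·5239.749498) / -16067.842432 = -26.342526
y = (123.960·5239.749498 − -3674.536203·-26.656) / -16067.842432 = -34.327628
|P − Q| = √((-26.342526 − -30.295)² + (-34.327628 − 22.577)²) = 57.041728

57.042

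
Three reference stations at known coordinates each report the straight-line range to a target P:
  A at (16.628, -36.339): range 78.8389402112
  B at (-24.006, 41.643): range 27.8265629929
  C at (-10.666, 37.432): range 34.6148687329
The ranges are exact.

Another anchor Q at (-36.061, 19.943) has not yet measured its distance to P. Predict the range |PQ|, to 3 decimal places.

3.924

eq1: (x − 16.628)² + (y + 36.339)² = 78.8389402112²
eq2: (x + 24.006)² + (y − 41.643)² = 27.8265629929²
eq3: (x + 10.666)² + (y − 37.432)² = 34.6148687329²
eq2−eq3, eq2−eq1 (x²,y² cancel):
  26.680·x − 8.422·y = -1219.380834
  81.268·x − 155.964·y = -6154.675066
det = 26.680·-155.964 − -8.422·81.268 = -3476.680424
x = (-1219.380834·-155.964 − -8.422·-6154.675066) / -3476.680424 = -39.792222
y = (26.680·-6154.675066 − -1219.380834·81.268) / -3476.680424 = 18.727660
|P − Q| = √((-39.792222 − -36.061)² + (18.727660 − 19.943)²) = 3.924165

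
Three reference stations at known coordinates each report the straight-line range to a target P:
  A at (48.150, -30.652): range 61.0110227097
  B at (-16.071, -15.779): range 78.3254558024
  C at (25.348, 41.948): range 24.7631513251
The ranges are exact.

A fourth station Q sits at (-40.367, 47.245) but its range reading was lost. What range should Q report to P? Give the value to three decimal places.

eq1: (x − 48.150)² + (y + 30.652)² = 61.0110227097²
eq2: (x + 16.071)² + (y + 15.779)² = 78.3254558024²
eq3: (x − 25.348)² + (y − 41.948)² = 24.7631513251²
eq1−eq2, eq1−eq3 (x²,y² cancel):
  -128.442·x + 29.746·y = -5163.245857
  -45.604·x + 145.200·y = 2253.319433
det = -128.442·145.200 − 29.746·-45.604 = -17293.241816
x = (-5163.245857·145.200 − 29.746·2253.319433) / -17293.241816 = 47.228307
y = (-128.442·2253.319433 − -5163.245857·-45.604) / -17293.241816 = 30.352060
|P − Q| = √((47.228307 − -40.367)² + (30.352060 − 47.245)²) = 89.209356

89.209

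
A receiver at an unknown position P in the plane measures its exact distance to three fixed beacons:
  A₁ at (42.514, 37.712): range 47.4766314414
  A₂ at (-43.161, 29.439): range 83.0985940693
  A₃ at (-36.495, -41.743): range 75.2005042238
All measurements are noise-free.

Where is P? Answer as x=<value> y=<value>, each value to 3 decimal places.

eq1: (x − 42.514)² + (y − 37.712)² = 47.4766314414²
eq2: (x + 43.161)² + (y − 29.439)² = 83.0985940693²
eq3: (x + 36.495)² + (y + 41.743)² = 75.2005042238²
eq2−eq3, eq2−eq1 (x²,y² cancel):
  13.332·x − 142.364·y = 1595.096933
  171.350·x + 16.546·y = 5151.454301
det = 13.332·16.546 − -142.364·171.350 = 24614.662672
x = (1595.096933·16.546 − -142.364·5151.454301) / 24614.662672 = 30.866729
y = (13.332·5151.454301 − 1595.096933·171.350) / 24614.662672 = -8.313771

x=30.867 y=-8.314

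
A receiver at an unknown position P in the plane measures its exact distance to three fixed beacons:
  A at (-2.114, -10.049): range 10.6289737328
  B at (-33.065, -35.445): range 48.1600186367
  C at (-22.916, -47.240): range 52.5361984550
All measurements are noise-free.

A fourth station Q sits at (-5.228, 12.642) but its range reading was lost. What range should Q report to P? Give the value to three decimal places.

12.819

eq1: (x + 2.114)² + (y + 10.049)² = 10.6289737328²
eq2: (x + 33.065)² + (y + 35.445)² = 48.1600186367²
eq3: (x + 22.916)² + (y + 47.240)² = 52.5361984550²
eq1−eq2, eq1−eq3 (x²,y² cancel):
  -61.902·x − 50.792·y = 37.778541
  -41.604·x − 74.382·y = 4.232194
det = -61.902·-74.382 − -50.792·-41.604 = 2491.244196
x = (37.778541·-74.382 − -50.792·4.232194) / 2491.244196 = -1.041681
y = (-61.902·4.232194 − 37.778541·-41.604) / 2491.244196 = 0.525744
|P − Q| = √((-1.041681 − -5.228)² + (0.525744 − 12.642)²) = 12.819084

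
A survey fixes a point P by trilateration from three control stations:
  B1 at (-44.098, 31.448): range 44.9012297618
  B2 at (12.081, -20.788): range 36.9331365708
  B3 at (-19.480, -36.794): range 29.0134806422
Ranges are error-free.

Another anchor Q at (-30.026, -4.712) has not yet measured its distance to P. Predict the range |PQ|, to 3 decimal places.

8.148

eq1: (x + 44.098)² + (y − 31.448)² = 44.9012297618²
eq2: (x − 12.081)² + (y + 20.788)² = 36.9331365708²
eq3: (x + 19.480)² + (y + 36.794)² = 29.0134806422²
eq1−eq3, eq1−eq2 (x²,y² cancel):
  49.236·x − 136.484·y = -26.003097
  112.358·x − 104.472·y = -1703.454946
det = 49.236·-104.472 − -136.484·112.358 = 10191.285880
x = (-26.003097·-104.472 − -136.484·-1703.454946) / 10191.285880 = -22.546492
y = (49.236·-1703.454946 − -26.003097·112.358) / 10191.285880 = -7.943026
|P − Q| = √((-22.546492 − -30.026)² + (-7.943026 − -4.712)²) = 8.147550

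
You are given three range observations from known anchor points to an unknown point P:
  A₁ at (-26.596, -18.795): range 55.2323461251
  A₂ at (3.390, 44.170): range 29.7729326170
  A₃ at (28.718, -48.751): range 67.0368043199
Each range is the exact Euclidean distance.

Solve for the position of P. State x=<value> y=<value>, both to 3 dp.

x=15.494 y=16.969

eq1: (x + 26.596)² + (y + 18.795)² = 55.2323461251²
eq2: (x − 3.390)² + (y − 44.170)² = 29.7729326170²
eq3: (x − 28.718)² + (y + 48.751)² = 67.0368043199²
eq1−eq3, eq1−eq2 (x²,y² cancel):
  110.628·x − 59.912·y = 697.463209
  59.972·x + 125.930·y = 3066.066301
det = 110.628·125.930 − -59.912·59.972 = 17524.426504
x = (697.463209·125.930 − -59.912·3066.066301) / 17524.426504 = 15.494128
y = (110.628·3066.066301 − 697.463209·59.972) / 17524.426504 = 16.968573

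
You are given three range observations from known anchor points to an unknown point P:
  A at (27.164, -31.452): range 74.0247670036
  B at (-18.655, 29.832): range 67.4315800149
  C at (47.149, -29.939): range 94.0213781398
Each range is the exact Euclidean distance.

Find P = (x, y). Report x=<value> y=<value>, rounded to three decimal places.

eq1: (x − 27.164)² + (y + 31.452)² = 74.0247670036²
eq2: (x + 18.655)² + (y − 29.832)² = 67.4315800149²
eq3: (x − 47.149)² + (y + 29.939)² = 94.0213781398²
eq2−eq3, eq2−eq1 (x²,y² cancel):
  131.608·x − 119.542·y = -2411.586891
  91.638·x − 122.568·y = -443.494196
det = 131.608·-122.568 − -119.542·91.638 = -5176.339548
x = (-2411.586891·-122.568 − -119.542·-443.494196) / -5176.339548 = -46.860759
y = (131.608·-443.494196 − -2411.586891·91.638) / -5176.339548 = -31.417107

x=-46.861 y=-31.417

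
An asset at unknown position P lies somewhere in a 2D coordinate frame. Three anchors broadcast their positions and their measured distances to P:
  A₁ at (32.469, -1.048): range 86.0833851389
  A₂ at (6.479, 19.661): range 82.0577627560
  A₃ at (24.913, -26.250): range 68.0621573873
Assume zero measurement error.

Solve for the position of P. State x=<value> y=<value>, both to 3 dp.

x=-39.470 y=-48.326

eq1: (x − 32.469)² + (y + 1.048)² = 86.0833851389²
eq2: (x − 6.479)² + (y − 19.661)² = 82.0577627560²
eq3: (x − 24.913)² + (y + 26.250)² = 68.0621573873²
eq3−eq2, eq3−eq1 (x²,y² cancel):
  -36.868·x + 91.822·y = -2982.206867
  15.112·x + 50.404·y = -3032.277733
det = -36.868·50.404 − 91.822·15.112 = -3245.908736
x = (-2982.206867·50.404 − 91.822·-3032.277733) / -3245.908736 = -39.469579
y = (-36.868·-3032.277733 − -2982.206867·15.112) / -3245.908736 = -48.325797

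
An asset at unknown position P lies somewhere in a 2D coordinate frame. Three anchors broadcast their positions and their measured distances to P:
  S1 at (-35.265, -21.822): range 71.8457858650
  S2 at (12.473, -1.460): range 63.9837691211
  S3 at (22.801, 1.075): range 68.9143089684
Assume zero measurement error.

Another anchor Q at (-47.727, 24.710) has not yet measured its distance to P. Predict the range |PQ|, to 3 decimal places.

eq1: (x + 35.265)² + (y + 21.822)² = 71.8457858650²
eq2: (x − 12.473)² + (y + 1.460)² = 63.9837691211²
eq3: (x − 22.801)² + (y − 1.075)² = 68.9143089684²
eq1−eq3, eq1−eq2 (x²,y² cancel):
  116.132·x + 45.794·y = -786.143717
  95.476·x + 40.724·y = -494.218344
det = 116.132·40.724 − 45.794·95.476 = 357.131624
x = (-786.143717·40.724 − 45.794·-494.218344) / 357.131624 = -26.272336
y = (116.132·-494.218344 − -786.143717·95.476) / 357.131624 = 49.458775
|P − Q| = √((-26.272336 − -47.727)² + (49.458775 − 24.710)²) = 32.753695

32.754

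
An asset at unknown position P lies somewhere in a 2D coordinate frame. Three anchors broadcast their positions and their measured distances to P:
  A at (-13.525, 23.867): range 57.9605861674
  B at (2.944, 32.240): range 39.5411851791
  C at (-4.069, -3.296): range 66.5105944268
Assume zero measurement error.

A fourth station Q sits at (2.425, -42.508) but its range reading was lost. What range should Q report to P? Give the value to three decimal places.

96.751

eq1: (x + 13.525)² + (y − 23.867)² = 57.9605861674²
eq2: (x − 2.944)² + (y − 32.240)² = 39.5411851791²
eq3: (x + 4.069)² + (y + 3.296)² = 66.5105944268²
eq1−eq2, eq1−eq3 (x²,y² cancel):
  32.938·x + 16.746·y = 2091.449645
  18.912·x − 54.326·y = -1789.368559
det = 32.938·-54.326 − 16.746·18.912 = -2106.090140
x = (2091.449645·-54.326 − 16.746·-1789.368559) / -2106.090140 = 39.720678
y = (32.938·-1789.368559 − 2091.449645·18.912) / -2106.090140 = 46.765196
|P − Q| = √((39.720678 − 2.425)² + (46.765196 − -42.508)²) = 96.750561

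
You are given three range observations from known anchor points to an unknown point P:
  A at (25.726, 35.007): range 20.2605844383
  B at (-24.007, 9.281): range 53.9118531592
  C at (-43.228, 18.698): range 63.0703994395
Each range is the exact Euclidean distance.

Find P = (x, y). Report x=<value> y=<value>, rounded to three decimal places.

x=11.725 y=49.651

eq1: (x − 25.726)² + (y − 35.007)² = 20.2605844383²
eq2: (x + 24.007)² + (y − 9.281)² = 53.9118531592²
eq3: (x + 43.228)² + (y − 18.698)² = 63.0703994395²
eq2−eq1, eq2−eq3 (x²,y² cancel):
  99.466·x + 51.452·y = 3720.840744
  -38.442·x + 18.834·y = 484.414804
det = 99.466·18.834 − 51.452·-38.442 = 3851.260428
x = (3720.840744·18.834 − 51.452·484.414804) / 3851.260428 = 11.724526
y = (99.466·484.414804 − 3720.840744·-38.442) / 3851.260428 = 49.651112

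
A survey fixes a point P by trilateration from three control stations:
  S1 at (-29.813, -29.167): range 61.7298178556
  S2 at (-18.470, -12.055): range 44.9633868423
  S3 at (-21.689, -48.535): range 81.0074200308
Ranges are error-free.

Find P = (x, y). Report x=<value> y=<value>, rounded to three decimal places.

x=-25.251 y=32.394

eq1: (x + 29.813)² + (y + 29.167)² = 61.7298178556²
eq2: (x + 18.470)² + (y + 12.055)² = 44.9633868423²
eq3: (x + 21.689)² + (y + 48.535)² = 81.0074200308²
eq3−eq2, eq3−eq1 (x²,y² cancel):
  6.438·x + 72.960·y = 2200.900923
  -16.248·x + 38.736·y = 1665.101600
det = 6.438·38.736 − 72.960·-16.248 = 1434.836448
x = (2200.900923·38.736 − 72.960·1665.101600) / 1434.836448 = -25.251460
y = (6.438·1665.101600 − 2200.900923·-16.248) / 1434.836448 = 32.394049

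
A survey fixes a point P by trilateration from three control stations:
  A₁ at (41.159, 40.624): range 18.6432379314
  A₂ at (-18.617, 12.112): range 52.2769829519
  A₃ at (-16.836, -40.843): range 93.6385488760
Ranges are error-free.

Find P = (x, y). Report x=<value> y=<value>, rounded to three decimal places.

x=22.821 y=43.983

eq1: (x − 41.159)² + (y − 40.624)² = 18.6432379314²
eq2: (x + 18.617)² + (y − 12.112)² = 52.2769829519²
eq3: (x + 16.836)² + (y + 40.843)² = 93.6385488760²
eq3−eq2, eq3−eq1 (x²,y² cancel):
  -3.562·x + 105.910·y = 4576.986577
  115.990·x + 162.934·y = 9813.378627
det = -3.562·162.934 − 105.910·115.990 = -12864.871808
x = (4576.986577·162.934 − 105.910·9813.378627) / -12864.871808 = 22.820919
y = (-3.562·9813.378627 − 4576.986577·115.990) / -12864.871808 = 43.983332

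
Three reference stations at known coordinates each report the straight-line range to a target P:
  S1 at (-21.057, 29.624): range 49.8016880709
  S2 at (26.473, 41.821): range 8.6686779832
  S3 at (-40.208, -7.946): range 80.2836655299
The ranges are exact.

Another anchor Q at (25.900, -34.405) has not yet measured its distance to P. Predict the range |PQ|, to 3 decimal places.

eq1: (x + 21.057)² + (y − 29.624)² = 49.8016880709²
eq2: (x − 26.473)² + (y − 41.821)² = 8.6686779832²
eq3: (x + 40.208)² + (y + 7.946)² = 80.2836655299²
eq2−eq1, eq2−eq3 (x²,y² cancel):
  -95.060·x − 24.394·y = -3533.899302
  -133.362·x − 99.534·y = -7140.314563
det = -95.060·-99.534 − -24.394·-133.362 = 6208.469412
x = (-3533.899302·-99.534 − -24.394·-7140.314563) / 6208.469412 = 28.600012
y = (-95.060·-7140.314563 − -3533.899302·-133.362) / 6208.469412 = 33.417322
|P − Q| = √((28.600012 − 25.900)² + (33.417322 − -34.405)²) = 67.876045

67.876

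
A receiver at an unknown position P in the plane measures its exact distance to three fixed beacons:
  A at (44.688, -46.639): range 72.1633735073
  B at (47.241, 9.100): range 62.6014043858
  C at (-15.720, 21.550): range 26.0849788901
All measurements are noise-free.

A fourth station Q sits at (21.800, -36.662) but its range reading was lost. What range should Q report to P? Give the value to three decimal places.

eq1: (x − 44.688)² + (y + 46.639)² = 72.1633735073²
eq2: (x − 47.241)² + (y − 9.100)² = 62.6014043858²
eq3: (x + 15.720)² + (y − 21.550)² = 26.0849788901²
eq1−eq2, eq1−eq3 (x²,y² cancel):
  5.106·x + 111.478·y = -569.074939
  -120.816·x + 136.378·y = 1066.433587
det = 5.106·136.378 − 111.478·-120.816 = 14164.672116
x = (-569.074939·136.378 − 111.478·1066.433587) / 14164.672116 = -13.872060
y = (5.106·1066.433587 − -569.074939·-120.816) / 14164.672116 = -4.469440
|P − Q| = √((-13.872060 − 21.800)² + (-4.469440 − -36.662)²) = 48.050565

48.051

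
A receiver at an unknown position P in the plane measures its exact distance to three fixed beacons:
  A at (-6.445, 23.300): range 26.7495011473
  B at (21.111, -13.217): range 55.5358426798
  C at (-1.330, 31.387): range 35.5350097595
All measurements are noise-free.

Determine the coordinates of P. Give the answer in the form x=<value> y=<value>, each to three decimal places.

eq1: (x + 6.445)² + (y − 23.300)² = 26.7495011473²
eq2: (x − 21.111)² + (y + 13.217)² = 55.5358426798²
eq3: (x + 1.330)² + (y − 31.387)² = 35.5350097595²
eq3−eq2, eq3−eq1 (x²,y² cancel):
  44.882·x − 89.208·y = -2188.042163
  -10.230·x − 16.174·y = 144.716463
det = 44.882·-16.174 − -89.208·-10.230 = -1638.519308
x = (-2188.042163·-16.174 − -89.208·144.716463) / -1638.519308 = -29.477382
y = (44.882·144.716463 − -2188.042163·-10.230) / -1638.519308 = 9.696869

x=-29.477 y=9.697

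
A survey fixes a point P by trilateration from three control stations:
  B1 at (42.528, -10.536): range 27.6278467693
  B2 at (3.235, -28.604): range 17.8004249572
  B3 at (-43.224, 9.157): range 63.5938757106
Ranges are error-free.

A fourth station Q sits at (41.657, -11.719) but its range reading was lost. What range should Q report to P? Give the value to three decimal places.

26.575

eq1: (x − 42.528)² + (y + 10.536)² = 27.6278467693²
eq2: (x − 3.235)² + (y + 28.604)² = 17.8004249572²
eq3: (x + 43.224)² + (y − 9.157)² = 63.5938757106²
eq2−eq1, eq2−eq3 (x²,y² cancel):
  78.586·x + 36.136·y = 644.541251
  -92.918·x + 75.522·y = -2603.815115
det = 78.586·75.522 − 36.136·-92.918 = 9292.656740
x = (644.541251·75.522 − 36.136·-2603.815115) / 9292.656740 = 15.363583
y = (78.586·-2603.815115 − 644.541251·-92.918) / 9292.656740 = -15.575086
|P − Q| = √((15.363583 − 41.657)² + (-15.575086 − -11.719)²) = 26.574671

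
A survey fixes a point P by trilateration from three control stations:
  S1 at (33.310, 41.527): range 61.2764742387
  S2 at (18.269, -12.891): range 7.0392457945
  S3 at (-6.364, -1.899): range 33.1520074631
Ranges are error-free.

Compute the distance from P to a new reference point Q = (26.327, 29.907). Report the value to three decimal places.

eq1: (x − 33.310)² + (y − 41.527)² = 61.2764742387²
eq2: (x − 18.269)² + (y + 12.891)² = 7.0392457945²
eq3: (x + 6.364)² + (y + 1.899)² = 33.1520074631²
eq3−eq2, eq3−eq1 (x²,y² cancel):
  49.266·x − 21.984·y = 1505.332162
  79.348·x + 86.852·y = 134.190436
det = 49.266·86.852 − -21.984·79.348 = 6023.237064
x = (1505.332162·86.852 − -21.984·134.190436) / 6023.237064 = 22.195897
y = (49.266·134.190436 − 1505.332162·79.348) / 6023.237064 = -18.733128
|P − Q| = √((22.195897 − 26.327)² + (-18.733128 − 29.907)²) = 48.815244

48.815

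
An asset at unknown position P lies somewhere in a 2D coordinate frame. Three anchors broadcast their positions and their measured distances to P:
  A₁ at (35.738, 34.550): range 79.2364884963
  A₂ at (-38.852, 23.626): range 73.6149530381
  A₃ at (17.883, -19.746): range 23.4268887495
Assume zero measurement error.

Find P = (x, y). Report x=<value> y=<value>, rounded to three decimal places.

eq1: (x − 35.738)² + (y − 34.550)² = 79.2364884963²
eq2: (x + 38.852)² + (y − 23.626)² = 73.6149530381²
eq3: (x − 17.883)² + (y + 19.746)² = 23.4268887495²
eq3−eq1, eq3−eq2 (x²,y² cancel):
  35.710·x + 108.592·y = -3968.401054
  -113.470·x + 86.744·y = -3512.382619
det = 35.710·86.744 − 108.592·-113.470 = 15419.562480
x = (-3968.401054·86.744 − 108.592·-3512.382619) / 15419.562480 = 2.411331
y = (35.710·-3512.382619 − -3968.401054·-113.470) / 15419.562480 = -37.337094

x=2.411 y=-37.337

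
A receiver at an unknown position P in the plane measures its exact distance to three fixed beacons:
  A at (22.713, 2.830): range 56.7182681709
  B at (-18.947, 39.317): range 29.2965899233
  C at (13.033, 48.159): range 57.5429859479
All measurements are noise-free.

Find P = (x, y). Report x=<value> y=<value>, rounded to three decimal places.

eq1: (x − 22.713)² + (y − 2.830)² = 56.7182681709²
eq2: (x + 18.947)² + (y − 39.317)² = 29.2965899233²
eq3: (x − 13.033)² + (y − 48.159)² = 57.5429859479²
eq3−eq1, eq3−eq2 (x²,y² cancel):
  19.360·x − 90.658·y = -1871.025814
  -63.960·x − 17.684·y = 1868.571979
det = 19.360·-17.684 − -90.658·-63.960 = -6140.847920
x = (-1871.025814·-17.684 − -90.658·1868.571979) / -6140.847920 = -32.973984
y = (19.360·1868.571979 − -1871.025814·-63.960) / -6140.847920 = 13.596698

x=-32.974 y=13.597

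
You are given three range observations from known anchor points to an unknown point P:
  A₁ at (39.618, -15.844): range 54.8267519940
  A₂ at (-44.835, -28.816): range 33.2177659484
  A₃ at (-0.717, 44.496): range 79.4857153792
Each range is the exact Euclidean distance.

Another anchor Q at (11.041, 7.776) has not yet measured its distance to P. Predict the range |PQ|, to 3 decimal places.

47.889

eq1: (x − 39.618)² + (y + 15.844)² = 54.8267519940²
eq2: (x + 44.835)² + (y + 28.816)² = 33.2177659484²
eq3: (x + 0.717)² + (y − 44.496)² = 79.4857153792²
eq2−eq3, eq2−eq1 (x²,y² cancel):
  88.236·x + 146.624·y = -6074.689951
  168.906·x + 25.944·y = -2922.473581
det = 88.236·25.944 − 146.624·168.906 = -22476.478560
x = (-6074.689951·25.944 − 146.624·-2922.473581) / -22476.478560 = -12.052734
y = (88.236·-2922.473581 − -6074.689951·168.906) / -22476.478560 = -34.177249
|P − Q| = √((-12.052734 − 11.041)² + (-34.177249 − 7.776)²) = 47.889410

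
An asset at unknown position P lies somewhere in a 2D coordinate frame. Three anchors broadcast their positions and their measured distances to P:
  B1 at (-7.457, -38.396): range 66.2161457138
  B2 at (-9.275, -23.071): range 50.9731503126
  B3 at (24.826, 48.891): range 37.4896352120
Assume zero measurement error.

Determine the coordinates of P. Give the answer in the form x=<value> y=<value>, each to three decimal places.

eq1: (x + 7.457)² + (y + 38.396)² = 66.2161457138²
eq2: (x + 9.275)² + (y + 23.071)² = 50.9731503126²
eq3: (x − 24.826)² + (y − 48.891)² = 37.4896352120²
eq3−eq2, eq3−eq1 (x²,y² cancel):
  -68.202·x − 143.924·y = -3581.152795
  -64.566·x − 174.574·y = -4455.905697
det = -68.202·-174.574 − -143.924·-64.566 = 2613.698964
x = (-3581.152795·-174.574 − -143.924·-4455.905697) / 2613.698964 = -6.173474
y = (-68.202·-4455.905697 − -3581.152795·-64.566) / 2613.698964 = 27.807705

x=-6.173 y=27.808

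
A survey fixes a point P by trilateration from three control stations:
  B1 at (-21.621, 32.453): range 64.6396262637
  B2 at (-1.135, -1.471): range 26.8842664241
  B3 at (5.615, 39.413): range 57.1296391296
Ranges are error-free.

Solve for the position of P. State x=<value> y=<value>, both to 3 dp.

eq1: (x + 21.621)² + (y − 32.453)² = 64.6396262637²
eq2: (x + 1.135)² + (y + 1.471)² = 26.8842664241²
eq3: (x − 5.615)² + (y − 39.413)² = 57.1296391296²
eq2−eq3, eq2−eq1 (x²,y² cancel):
  13.500·x + 81.768·y = -959.571158
  -40.972·x + 67.848·y = -1938.304718
det = 13.500·67.848 − 81.768·-40.972 = 4266.146496
x = (-959.571158·67.848 − 81.768·-1938.304718) / 4266.146496 = 21.890087
y = (13.500·-1938.304718 − -959.571158·-40.972) / 4266.146496 = -15.349371

x=21.890 y=-15.349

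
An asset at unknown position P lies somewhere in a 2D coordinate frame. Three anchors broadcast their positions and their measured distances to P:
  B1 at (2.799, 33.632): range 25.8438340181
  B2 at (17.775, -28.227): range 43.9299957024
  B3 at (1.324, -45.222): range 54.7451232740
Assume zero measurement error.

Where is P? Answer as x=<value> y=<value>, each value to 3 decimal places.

x=-5.368 y=9.113

eq1: (x − 2.799)² + (y − 33.632)² = 25.8438340181²
eq2: (x − 17.775)² + (y + 28.227)² = 43.9299957024²
eq3: (x − 1.324)² + (y + 45.222)² = 54.7451232740²
eq3−eq2, eq3−eq1 (x²,y² cancel):
  32.902·x + 33.990·y = 133.115894
  2.950·x + 157.708·y = 1421.288331
det = 32.902·157.708 − 33.990·2.950 = 5088.638116
x = (133.115894·157.708 − 33.990·1421.288331) / 5088.638116 = -5.368067
y = (32.902·1421.288331 − 133.115894·2.950) / 5088.638116 = 9.112563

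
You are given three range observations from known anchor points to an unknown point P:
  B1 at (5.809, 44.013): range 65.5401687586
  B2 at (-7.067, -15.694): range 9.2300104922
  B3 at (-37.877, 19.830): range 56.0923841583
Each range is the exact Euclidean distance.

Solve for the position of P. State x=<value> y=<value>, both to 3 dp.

eq1: (x − 5.809)² + (y − 44.013)² = 65.5401687586²
eq2: (x + 7.067)² + (y + 15.694)² = 9.2300104922²
eq3: (x + 37.877)² + (y − 19.830)² = 56.0923841583²
eq2−eq3, eq2−eq1 (x²,y² cancel):
  -61.620·x + 71.048·y = -1529.510563
  25.752·x + 119.414·y = -2535.676102
det = -61.620·119.414 − 71.048·25.752 = -9187.918776
x = (-1529.510563·119.414 − 71.048·-2535.676102) / -9187.918776 = 0.271036
y = (-61.620·-2535.676102 − -1529.510563·25.752) / -9187.918776 = -21.292778

x=0.271 y=-21.293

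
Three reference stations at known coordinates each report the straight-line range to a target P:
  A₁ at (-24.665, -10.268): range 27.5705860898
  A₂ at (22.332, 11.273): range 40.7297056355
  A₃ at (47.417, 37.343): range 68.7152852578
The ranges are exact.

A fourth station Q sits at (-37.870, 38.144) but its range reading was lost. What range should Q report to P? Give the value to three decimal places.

eq1: (x + 24.665)² + (y + 10.268)² = 27.5705860898²
eq2: (x − 22.332)² + (y − 11.273)² = 40.7297056355²
eq3: (x − 47.417)² + (y − 37.343)² = 68.7152852578²
eq3−eq2, eq3−eq1 (x²,y² cancel):
  -50.170·x − 52.140·y = 45.808722
  -144.164·x − 95.222·y = 1032.575722
det = -50.170·-95.222 − -52.140·-144.164 = -2739.423220
x = (45.808722·-95.222 − -52.140·1032.575722) / -2739.423220 = -18.060919
y = (-50.170·1032.575722 − 45.808722·-144.164) / -2739.423220 = 16.499953
|P − Q| = √((-18.060919 − -37.870)² + (16.499953 − 38.144)²) = 29.340492

29.340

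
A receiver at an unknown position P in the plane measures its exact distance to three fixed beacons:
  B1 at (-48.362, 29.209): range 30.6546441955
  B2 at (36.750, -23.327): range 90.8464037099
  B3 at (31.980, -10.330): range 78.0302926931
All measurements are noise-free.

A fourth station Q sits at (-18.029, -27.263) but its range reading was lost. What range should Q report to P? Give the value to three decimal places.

72.981

eq1: (x + 48.362)² + (y − 29.209)² = 30.6546441955²
eq2: (x − 36.750)² + (y + 23.327)² = 90.8464037099²
eq3: (x − 31.980)² + (y + 10.330)² = 78.0302926931²
eq3−eq2, eq3−eq1 (x²,y² cancel):
  9.540·x − 25.994·y = -1399.060360
  -160.684·x + 79.078·y = 7211.638792
det = 9.540·79.078 − -25.994·-160.684 = -3422.415776
x = (-1399.060360·79.078 − -25.994·7211.638792) / -3422.415776 = -22.447431
y = (9.540·7211.638792 − -1399.060360·-160.684) / -3422.415776 = 45.584053
|P − Q| = √((-22.447431 − -18.029)² + (45.584053 − -27.263)²) = 72.980926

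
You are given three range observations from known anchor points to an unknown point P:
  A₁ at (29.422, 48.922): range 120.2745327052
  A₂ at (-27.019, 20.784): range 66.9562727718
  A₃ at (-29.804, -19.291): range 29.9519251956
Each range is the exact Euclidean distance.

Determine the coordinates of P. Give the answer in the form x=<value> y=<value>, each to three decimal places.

x=-48.626 y=-42.590

eq1: (x − 29.422)² + (y − 48.922)² = 120.2745327052²
eq2: (x + 27.019)² + (y − 20.784)² = 66.9562727718²
eq3: (x + 29.804)² + (y + 19.291)² = 29.9519251956²
eq2−eq1, eq2−eq3 (x²,y² cancel):
  112.882·x + 56.276·y = -7885.805603
  -5.570·x − 80.150·y = 3684.444721
det = 112.882·-80.150 − 56.276·-5.570 = -8734.034980
x = (-7885.805603·-80.150 − 56.276·3684.444721) / -8734.034980 = -48.626037
y = (112.882·3684.444721 − -7885.805603·-5.570) / -8734.034980 = -42.590115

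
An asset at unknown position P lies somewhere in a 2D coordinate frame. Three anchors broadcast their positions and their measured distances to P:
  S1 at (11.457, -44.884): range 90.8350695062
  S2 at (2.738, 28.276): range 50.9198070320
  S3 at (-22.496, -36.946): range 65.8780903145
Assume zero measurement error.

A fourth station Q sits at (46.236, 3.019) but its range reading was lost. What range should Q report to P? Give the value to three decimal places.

eq1: (x − 11.457)² + (y + 44.884)² = 90.8350695062²
eq2: (x − 2.738)² + (y − 28.276)² = 50.9198070320²
eq3: (x + 22.496)² + (y + 36.946)² = 65.8780903145²
eq2−eq3, eq2−eq1 (x²,y² cancel):
  -50.468·x − 130.444·y = -683.047923
  17.438·x − 146.320·y = -4319.375619
det = -50.468·-146.320 − -130.444·17.438 = 9659.160232
x = (-683.047923·-146.320 − -130.444·-4319.375619) / 9659.160232 = -47.984820
y = (-50.468·-4319.375619 − -683.047923·17.438) / 9659.160232 = 23.801369
|P − Q| = √((-47.984820 − 46.236)² + (23.801369 − 3.019)²) = 96.485593

96.486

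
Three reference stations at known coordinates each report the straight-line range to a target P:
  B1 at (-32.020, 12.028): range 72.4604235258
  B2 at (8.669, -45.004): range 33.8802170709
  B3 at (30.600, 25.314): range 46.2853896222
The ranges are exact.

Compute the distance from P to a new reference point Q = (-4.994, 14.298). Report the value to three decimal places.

eq1: (x + 32.020)² + (y − 12.028)² = 72.4604235258²
eq2: (x − 8.669)² + (y + 45.004)² = 33.8802170709²
eq3: (x − 30.600)² + (y − 25.314)² = 46.2853896222²
eq3−eq2, eq3−eq1 (x²,y² cancel):
  -43.862·x − 140.636·y = 1517.821165
  -125.240·x − 26.572·y = -3515.381097
det = -43.862·-26.572 − -140.636·-125.240 = -16447.751576
x = (1517.821165·-26.572 − -140.636·-3515.381097) / -16447.751576 = 32.510260
y = (-43.862·-3515.381097 − 1517.821165·-125.240) / -16447.751576 = -20.931953
|P − Q| = √((32.510260 − -4.994)² + (-20.931953 − 14.298)²) = 51.455992

51.456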